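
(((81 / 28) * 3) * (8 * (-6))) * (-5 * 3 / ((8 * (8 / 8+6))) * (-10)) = -54675 / 49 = -1115.82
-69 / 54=-23 / 18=-1.28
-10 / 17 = -0.59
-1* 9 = -9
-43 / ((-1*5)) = 43 / 5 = 8.60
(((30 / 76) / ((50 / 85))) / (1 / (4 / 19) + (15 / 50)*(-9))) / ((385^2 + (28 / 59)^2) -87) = 887655 / 401706277198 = 0.00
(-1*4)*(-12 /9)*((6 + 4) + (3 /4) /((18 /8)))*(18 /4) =248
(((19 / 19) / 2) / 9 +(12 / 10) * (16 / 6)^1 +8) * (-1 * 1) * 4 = -2026 / 45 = -45.02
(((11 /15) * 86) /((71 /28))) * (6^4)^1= 11442816 /355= 32233.28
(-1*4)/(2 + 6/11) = -11/7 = -1.57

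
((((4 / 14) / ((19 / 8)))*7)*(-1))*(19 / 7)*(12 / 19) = -192 / 133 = -1.44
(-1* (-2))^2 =4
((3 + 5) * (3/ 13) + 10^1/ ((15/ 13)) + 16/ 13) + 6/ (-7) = 2972/ 273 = 10.89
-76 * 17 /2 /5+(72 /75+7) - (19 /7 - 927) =140533 /175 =803.05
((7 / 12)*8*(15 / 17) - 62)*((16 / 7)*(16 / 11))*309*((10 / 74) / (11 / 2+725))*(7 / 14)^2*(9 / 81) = -21621760 / 70760613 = -0.31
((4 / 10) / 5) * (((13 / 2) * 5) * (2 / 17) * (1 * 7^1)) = 182 / 85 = 2.14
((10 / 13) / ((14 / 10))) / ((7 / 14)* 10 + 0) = 10 / 91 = 0.11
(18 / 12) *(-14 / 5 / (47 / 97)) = -8.67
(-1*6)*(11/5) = -66/5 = -13.20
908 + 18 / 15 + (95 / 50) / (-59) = 536409 / 590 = 909.17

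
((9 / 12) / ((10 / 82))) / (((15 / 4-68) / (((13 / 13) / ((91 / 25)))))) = -615 / 23387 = -0.03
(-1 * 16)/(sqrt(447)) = -0.76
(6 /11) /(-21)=-2 /77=-0.03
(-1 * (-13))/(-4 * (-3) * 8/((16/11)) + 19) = 13/85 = 0.15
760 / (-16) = -95 / 2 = -47.50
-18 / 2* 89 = -801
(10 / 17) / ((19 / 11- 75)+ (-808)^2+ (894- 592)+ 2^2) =55 / 61064544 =0.00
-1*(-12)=12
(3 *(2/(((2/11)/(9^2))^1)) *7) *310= 5800410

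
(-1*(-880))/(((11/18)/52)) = 74880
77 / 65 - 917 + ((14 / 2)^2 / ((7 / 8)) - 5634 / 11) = -980978 / 715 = -1372.00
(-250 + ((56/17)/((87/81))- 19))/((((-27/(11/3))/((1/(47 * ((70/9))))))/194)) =27977807/1459773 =19.17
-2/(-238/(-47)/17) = -47/7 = -6.71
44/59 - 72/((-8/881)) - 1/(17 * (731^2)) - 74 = 4210397573934/535964083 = 7855.75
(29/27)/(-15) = -29/405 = -0.07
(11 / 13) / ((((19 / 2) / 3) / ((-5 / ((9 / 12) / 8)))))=-3520 / 247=-14.25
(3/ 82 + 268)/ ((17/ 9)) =197811/ 1394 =141.90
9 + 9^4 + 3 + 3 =6576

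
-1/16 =-0.06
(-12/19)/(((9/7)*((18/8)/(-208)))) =23296/513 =45.41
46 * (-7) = -322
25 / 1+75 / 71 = 1850 / 71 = 26.06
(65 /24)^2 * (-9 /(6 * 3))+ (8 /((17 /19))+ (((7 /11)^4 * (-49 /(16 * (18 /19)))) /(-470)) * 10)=71221070941 /13476279168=5.28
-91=-91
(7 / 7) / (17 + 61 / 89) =89 / 1574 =0.06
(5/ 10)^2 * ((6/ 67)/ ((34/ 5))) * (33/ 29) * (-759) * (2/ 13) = -375705/ 858806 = -0.44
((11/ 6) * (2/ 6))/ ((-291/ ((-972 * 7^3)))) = 67914/ 97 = 700.14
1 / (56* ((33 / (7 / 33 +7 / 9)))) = 7 / 13068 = 0.00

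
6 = 6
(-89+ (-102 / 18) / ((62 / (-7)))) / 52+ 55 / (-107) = -2290505 / 1034904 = -2.21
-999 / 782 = -1.28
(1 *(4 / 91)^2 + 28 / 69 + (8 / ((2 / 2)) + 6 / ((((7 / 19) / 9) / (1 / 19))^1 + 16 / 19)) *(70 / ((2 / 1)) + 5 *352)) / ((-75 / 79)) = -262690797310366 / 11870606475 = -22129.52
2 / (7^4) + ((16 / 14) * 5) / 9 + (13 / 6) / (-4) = 16265 / 172872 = 0.09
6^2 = 36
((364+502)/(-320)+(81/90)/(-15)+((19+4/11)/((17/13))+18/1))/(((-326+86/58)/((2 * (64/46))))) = -260661802/1011917775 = -0.26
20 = 20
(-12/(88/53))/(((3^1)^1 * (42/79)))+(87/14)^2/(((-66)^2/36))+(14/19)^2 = -23560951/6421107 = -3.67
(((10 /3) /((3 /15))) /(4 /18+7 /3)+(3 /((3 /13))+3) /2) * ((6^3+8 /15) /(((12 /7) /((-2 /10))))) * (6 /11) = -3796912 /18975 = -200.10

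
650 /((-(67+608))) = -0.96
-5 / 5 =-1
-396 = -396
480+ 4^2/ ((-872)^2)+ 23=23904573/ 47524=503.00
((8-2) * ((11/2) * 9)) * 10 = 2970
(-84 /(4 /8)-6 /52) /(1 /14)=-30597 /13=-2353.62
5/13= 0.38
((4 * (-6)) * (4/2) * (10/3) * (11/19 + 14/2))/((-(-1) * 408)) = -960/323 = -2.97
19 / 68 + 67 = 4575 / 68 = 67.28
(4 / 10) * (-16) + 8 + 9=53 / 5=10.60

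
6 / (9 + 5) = 3 / 7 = 0.43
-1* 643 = -643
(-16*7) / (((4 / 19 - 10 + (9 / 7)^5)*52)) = 8941324 / 26054223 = 0.34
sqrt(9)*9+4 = 31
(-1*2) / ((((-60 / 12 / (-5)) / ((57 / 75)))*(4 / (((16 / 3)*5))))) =-152 / 15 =-10.13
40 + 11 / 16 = 651 / 16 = 40.69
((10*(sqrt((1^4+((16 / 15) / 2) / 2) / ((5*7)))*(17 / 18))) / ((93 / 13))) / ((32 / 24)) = 221*sqrt(399) / 23436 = 0.19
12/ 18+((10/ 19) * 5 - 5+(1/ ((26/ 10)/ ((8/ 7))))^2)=-712057/ 472017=-1.51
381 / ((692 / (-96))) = -9144 / 173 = -52.86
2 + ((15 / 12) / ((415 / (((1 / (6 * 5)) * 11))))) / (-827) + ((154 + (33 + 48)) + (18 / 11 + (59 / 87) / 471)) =295335517252621 / 1237588993080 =238.64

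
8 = 8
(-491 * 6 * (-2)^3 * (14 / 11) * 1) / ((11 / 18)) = 5939136 / 121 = 49083.77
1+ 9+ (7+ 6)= 23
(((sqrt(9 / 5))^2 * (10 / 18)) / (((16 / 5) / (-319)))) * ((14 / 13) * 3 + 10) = -68585 / 52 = -1318.94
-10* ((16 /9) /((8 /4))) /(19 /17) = -1360 /171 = -7.95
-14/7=-2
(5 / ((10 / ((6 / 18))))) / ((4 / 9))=3 / 8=0.38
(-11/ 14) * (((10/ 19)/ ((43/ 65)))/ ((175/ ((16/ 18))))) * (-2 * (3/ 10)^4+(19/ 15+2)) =-6972251/ 675556875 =-0.01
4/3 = 1.33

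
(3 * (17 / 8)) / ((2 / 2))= 51 / 8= 6.38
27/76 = 0.36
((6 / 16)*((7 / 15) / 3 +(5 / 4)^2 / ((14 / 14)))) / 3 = 1237 / 5760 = 0.21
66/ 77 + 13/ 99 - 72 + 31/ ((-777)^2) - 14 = -188187646/ 2213673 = -85.01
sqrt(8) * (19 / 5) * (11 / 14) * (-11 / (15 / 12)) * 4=-36784 * sqrt(2) / 175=-297.26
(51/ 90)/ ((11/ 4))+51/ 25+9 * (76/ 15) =39473/ 825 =47.85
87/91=0.96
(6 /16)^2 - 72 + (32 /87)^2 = -34744295 /484416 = -71.72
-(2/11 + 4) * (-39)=1794/11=163.09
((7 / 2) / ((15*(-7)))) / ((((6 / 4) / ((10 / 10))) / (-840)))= 56 / 3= 18.67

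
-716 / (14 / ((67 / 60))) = -11993 / 210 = -57.11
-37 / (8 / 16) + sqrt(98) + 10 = -54.10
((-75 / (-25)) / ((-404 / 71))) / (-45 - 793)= 213 / 338552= 0.00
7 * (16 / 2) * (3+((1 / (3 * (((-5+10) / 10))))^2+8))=5768 / 9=640.89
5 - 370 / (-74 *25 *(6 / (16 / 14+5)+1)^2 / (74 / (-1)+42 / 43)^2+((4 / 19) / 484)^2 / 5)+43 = 320.93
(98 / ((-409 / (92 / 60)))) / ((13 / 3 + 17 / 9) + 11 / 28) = -189336 / 3409015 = -0.06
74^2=5476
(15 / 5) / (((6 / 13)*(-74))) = -13 / 148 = -0.09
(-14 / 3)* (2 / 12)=-7 / 9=-0.78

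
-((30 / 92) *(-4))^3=27000 / 12167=2.22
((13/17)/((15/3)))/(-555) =-13/47175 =-0.00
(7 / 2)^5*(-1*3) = -50421 / 32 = -1575.66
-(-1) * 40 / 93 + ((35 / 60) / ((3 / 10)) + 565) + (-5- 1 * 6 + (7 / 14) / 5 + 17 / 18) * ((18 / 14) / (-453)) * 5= 47817749 / 84258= 567.52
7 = 7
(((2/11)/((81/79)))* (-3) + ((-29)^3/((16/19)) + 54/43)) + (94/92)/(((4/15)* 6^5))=-6533271575773/225586944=-28961.21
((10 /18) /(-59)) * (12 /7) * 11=-220 /1239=-0.18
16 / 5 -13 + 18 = 41 / 5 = 8.20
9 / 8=1.12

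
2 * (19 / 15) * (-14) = -532 / 15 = -35.47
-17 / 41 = -0.41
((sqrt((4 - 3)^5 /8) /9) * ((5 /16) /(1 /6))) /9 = 0.01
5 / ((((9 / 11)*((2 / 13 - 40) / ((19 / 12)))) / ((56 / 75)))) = -2717 / 14985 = -0.18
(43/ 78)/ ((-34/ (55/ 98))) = -2365/ 259896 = -0.01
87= 87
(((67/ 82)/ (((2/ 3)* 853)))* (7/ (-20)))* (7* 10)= -9849/ 279784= -0.04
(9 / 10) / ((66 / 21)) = 63 / 220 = 0.29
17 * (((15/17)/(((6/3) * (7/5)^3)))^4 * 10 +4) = 37055018841774197/544017952148104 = 68.11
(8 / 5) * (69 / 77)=552 / 385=1.43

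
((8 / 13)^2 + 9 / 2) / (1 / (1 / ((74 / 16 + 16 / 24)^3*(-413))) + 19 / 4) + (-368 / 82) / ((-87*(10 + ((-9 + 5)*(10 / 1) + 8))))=-0.00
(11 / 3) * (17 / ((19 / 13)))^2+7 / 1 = 544832 / 1083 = 503.08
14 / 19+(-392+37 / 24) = -177713 / 456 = -389.72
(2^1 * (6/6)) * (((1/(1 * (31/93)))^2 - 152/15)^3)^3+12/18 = -211546846744/38443359375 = -5.50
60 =60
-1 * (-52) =52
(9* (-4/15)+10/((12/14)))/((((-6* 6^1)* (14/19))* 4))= -2641/30240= -0.09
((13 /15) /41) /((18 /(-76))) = -494 /5535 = -0.09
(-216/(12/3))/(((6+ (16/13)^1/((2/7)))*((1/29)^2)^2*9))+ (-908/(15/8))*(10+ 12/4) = -420086329/1005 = -417996.35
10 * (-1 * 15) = -150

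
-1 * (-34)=34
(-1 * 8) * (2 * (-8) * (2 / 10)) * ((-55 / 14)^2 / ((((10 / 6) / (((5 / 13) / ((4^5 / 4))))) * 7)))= 1815 / 35672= 0.05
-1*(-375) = 375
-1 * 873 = -873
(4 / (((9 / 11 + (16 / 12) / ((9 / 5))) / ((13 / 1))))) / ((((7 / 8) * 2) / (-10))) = -190.61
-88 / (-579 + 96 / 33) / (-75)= -968 / 475275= -0.00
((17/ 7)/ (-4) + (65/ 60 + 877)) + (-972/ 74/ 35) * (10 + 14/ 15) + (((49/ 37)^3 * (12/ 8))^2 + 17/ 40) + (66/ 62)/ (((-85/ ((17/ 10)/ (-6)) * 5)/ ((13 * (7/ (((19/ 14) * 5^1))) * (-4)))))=140571946542279103007/ 158677349764605000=885.90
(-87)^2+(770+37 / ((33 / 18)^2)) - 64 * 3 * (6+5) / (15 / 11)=4114731 / 605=6801.21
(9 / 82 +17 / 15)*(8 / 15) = 6116 / 9225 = 0.66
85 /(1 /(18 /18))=85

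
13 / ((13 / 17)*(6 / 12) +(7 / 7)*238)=442 / 8105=0.05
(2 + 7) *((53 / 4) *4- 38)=135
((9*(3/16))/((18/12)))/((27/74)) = 37/12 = 3.08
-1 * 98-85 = -183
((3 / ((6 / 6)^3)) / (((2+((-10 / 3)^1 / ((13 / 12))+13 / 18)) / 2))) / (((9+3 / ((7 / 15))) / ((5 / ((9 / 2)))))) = -1.22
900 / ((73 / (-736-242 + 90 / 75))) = -879120 / 73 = -12042.74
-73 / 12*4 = -73 / 3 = -24.33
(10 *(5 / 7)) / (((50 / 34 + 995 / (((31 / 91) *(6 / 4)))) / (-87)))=-1375470 / 4313197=-0.32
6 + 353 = 359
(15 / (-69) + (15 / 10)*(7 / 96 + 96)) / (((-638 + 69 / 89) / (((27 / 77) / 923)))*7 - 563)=-0.00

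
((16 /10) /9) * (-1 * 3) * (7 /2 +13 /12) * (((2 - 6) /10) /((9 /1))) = 44 /405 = 0.11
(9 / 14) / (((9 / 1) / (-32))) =-16 / 7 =-2.29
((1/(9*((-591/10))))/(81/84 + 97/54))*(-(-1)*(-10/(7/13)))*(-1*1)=-5200/411139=-0.01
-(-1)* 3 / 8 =3 / 8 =0.38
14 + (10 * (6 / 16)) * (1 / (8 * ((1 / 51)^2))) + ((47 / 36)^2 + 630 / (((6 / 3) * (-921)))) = 982410587 / 795744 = 1234.58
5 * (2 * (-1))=-10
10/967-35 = -33835/967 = -34.99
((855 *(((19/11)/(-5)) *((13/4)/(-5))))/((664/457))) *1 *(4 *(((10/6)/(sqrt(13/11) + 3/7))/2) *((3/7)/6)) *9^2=-1563487029/1428928 + 3648136401 *sqrt(143)/15718208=1681.30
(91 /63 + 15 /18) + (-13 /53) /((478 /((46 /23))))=519113 /228006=2.28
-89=-89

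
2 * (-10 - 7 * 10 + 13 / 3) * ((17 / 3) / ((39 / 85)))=-656030 / 351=-1869.03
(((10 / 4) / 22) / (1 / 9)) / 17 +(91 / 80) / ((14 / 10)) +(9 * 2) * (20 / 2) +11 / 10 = 2722311 / 14960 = 181.97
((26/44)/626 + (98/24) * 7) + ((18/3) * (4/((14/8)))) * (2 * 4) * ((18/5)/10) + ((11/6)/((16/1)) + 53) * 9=31588467511/57842400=546.11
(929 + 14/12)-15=5491/6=915.17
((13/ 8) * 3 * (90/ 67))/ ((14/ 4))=1755/ 938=1.87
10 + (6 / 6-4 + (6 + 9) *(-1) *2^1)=-23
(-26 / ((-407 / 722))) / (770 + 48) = 9386 / 166463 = 0.06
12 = 12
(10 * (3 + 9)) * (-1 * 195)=-23400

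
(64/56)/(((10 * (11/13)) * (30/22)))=52/525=0.10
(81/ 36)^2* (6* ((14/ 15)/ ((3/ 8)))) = 378/ 5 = 75.60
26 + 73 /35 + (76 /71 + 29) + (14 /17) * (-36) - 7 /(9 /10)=7882144 /380205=20.73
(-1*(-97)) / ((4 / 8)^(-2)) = 97 / 4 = 24.25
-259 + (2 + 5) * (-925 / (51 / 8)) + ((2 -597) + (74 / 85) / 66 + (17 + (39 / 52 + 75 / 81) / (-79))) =-14779720547 / 7977420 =-1852.69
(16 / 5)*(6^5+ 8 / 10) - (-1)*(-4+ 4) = 622144 / 25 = 24885.76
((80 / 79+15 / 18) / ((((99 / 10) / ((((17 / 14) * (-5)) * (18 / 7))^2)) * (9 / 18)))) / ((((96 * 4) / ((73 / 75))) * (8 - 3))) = 2637125 / 57228864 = 0.05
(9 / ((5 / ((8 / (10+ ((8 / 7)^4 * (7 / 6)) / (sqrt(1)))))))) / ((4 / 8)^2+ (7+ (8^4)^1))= 49392 / 168752995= 0.00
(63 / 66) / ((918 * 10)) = 7 / 67320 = 0.00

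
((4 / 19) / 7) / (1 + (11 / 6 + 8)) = 24 / 8645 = 0.00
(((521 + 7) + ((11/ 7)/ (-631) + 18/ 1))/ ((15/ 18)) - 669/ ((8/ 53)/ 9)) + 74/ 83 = -575330508631/ 14664440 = -39233.04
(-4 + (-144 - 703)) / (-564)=851 / 564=1.51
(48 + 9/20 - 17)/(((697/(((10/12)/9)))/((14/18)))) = 259/79704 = 0.00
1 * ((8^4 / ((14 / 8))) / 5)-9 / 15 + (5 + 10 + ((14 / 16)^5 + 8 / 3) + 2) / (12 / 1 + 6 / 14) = 469.14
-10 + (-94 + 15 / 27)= -931 / 9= -103.44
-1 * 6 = -6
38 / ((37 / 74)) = 76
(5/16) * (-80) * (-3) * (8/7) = 600/7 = 85.71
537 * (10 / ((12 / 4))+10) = 7160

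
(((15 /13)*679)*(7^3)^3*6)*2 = 4932017847540 /13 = 379385988272.31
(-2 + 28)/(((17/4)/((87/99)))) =3016/561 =5.38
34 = 34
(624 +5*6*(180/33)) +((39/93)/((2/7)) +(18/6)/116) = 31214825/39556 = 789.13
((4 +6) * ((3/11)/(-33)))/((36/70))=-175/1089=-0.16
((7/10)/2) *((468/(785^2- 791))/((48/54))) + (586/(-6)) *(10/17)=-4242852287/73852080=-57.45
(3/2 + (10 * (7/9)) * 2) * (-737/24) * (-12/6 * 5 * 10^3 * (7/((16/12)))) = 27496753.47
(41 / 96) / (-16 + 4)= -41 / 1152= -0.04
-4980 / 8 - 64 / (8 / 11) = -1421 / 2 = -710.50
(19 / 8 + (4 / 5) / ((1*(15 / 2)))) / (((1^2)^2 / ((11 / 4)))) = 16379 / 2400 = 6.82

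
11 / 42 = 0.26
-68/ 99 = -0.69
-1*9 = -9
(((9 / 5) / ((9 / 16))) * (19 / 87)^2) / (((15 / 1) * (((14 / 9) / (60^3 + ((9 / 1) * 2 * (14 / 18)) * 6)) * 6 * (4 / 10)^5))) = 812565875 / 35322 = 23004.53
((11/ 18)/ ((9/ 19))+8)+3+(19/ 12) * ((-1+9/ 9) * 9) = 1991/ 162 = 12.29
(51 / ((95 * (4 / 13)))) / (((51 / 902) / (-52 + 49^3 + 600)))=692989011 / 190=3647310.58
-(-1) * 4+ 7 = 11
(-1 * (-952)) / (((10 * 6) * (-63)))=-34 / 135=-0.25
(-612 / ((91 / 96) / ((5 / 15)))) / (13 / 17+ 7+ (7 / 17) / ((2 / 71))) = -665856 / 69251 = -9.62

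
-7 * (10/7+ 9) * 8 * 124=-72416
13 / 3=4.33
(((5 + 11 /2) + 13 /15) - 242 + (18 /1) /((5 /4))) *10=-2162.33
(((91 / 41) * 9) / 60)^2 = 74529 / 672400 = 0.11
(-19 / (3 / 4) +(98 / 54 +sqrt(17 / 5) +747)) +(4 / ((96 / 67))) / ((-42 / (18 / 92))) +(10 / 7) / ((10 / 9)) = sqrt(85) / 5 +100816207 / 139104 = 726.60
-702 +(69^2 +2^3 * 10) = 4139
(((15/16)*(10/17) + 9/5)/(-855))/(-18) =533/3488400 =0.00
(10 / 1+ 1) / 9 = 11 / 9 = 1.22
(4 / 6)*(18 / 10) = 6 / 5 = 1.20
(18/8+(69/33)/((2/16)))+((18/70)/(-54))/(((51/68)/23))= 261001/13860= 18.83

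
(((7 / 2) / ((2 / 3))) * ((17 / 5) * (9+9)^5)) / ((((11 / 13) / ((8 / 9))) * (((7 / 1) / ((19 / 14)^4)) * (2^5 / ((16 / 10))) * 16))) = 566888921703 / 10564400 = 53660.30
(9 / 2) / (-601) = -0.01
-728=-728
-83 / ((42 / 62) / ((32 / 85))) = -82336 / 1785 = -46.13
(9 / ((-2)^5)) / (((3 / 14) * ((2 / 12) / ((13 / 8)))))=-12.80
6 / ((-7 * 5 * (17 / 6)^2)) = -0.02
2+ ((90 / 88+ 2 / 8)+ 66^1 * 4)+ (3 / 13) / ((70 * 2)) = 5350833 / 20020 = 267.27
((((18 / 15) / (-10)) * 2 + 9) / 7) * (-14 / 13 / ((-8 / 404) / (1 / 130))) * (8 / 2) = 2.09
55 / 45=11 / 9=1.22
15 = 15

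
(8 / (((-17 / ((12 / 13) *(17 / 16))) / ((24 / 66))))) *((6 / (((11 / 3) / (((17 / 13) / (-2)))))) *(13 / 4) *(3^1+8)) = 918 / 143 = 6.42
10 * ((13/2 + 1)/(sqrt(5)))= 15 * sqrt(5)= 33.54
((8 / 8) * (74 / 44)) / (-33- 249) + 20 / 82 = 60523 / 254364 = 0.24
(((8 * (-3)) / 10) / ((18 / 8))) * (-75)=80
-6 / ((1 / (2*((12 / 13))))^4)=-69.70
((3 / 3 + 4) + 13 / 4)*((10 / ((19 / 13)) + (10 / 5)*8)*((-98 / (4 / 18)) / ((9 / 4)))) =-701778 / 19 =-36935.68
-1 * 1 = -1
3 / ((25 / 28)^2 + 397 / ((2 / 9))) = 0.00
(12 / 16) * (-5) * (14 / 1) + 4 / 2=-101 / 2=-50.50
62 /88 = 31 /44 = 0.70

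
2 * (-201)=-402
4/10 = 2/5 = 0.40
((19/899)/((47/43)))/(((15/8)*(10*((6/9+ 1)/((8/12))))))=6536/15844875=0.00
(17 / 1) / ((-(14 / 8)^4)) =-4352 / 2401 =-1.81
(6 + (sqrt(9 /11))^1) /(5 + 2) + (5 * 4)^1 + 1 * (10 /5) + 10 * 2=3 * sqrt(11) /77 + 300 /7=42.99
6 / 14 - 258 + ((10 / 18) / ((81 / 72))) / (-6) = -438269 / 1701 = -257.65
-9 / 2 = -4.50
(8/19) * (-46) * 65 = -1258.95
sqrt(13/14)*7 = sqrt(182)/2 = 6.75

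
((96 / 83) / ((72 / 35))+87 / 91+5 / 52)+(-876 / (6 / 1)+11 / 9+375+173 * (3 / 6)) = 86558287 / 271908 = 318.34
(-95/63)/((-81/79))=7505/5103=1.47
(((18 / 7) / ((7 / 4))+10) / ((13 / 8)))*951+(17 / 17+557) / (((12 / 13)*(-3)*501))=4283990681 / 638274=6711.84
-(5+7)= -12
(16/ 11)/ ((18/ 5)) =40/ 99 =0.40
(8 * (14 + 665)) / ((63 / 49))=38024 / 9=4224.89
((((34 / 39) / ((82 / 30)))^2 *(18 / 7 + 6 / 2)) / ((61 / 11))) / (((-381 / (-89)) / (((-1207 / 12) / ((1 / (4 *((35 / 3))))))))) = -170748858500 / 1523656719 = -112.07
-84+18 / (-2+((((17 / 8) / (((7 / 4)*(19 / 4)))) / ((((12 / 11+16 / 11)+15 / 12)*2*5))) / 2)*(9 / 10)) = -103139778 / 1108867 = -93.01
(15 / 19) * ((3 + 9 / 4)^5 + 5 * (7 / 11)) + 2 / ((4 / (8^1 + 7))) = 676019385 / 214016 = 3158.73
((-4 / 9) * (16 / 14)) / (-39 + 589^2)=-16 / 10926783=-0.00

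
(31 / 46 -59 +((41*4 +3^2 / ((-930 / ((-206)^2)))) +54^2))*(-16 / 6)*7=-521260628 / 10695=-48738.72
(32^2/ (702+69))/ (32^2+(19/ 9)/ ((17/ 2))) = 26112/ 20137235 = 0.00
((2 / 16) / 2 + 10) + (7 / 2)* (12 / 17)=3409 / 272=12.53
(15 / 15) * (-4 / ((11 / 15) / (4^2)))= -87.27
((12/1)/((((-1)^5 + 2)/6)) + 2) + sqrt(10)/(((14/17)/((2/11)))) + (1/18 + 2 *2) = 17 *sqrt(10)/77 + 1405/18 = 78.75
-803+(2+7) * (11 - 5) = -749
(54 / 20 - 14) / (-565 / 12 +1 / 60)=339 / 1412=0.24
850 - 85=765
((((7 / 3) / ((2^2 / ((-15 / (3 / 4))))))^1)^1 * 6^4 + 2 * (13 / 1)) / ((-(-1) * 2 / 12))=-90564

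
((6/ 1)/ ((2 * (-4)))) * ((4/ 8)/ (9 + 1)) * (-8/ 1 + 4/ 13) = 15/ 52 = 0.29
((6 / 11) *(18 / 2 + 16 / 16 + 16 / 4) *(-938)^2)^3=403696411055710645211136 / 1331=303303088697002738701.08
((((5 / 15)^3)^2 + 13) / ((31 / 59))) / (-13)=-559202 / 293787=-1.90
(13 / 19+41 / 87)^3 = 6967871000 / 4516672077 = 1.54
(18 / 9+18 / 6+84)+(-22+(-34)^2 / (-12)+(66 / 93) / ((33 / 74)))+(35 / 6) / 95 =-97823 / 3534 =-27.68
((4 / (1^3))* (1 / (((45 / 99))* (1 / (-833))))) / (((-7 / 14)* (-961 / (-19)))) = 1392776 / 4805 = 289.86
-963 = -963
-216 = -216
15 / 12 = 5 / 4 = 1.25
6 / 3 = 2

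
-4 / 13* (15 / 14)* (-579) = 17370 / 91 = 190.88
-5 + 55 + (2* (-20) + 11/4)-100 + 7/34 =-5919/68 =-87.04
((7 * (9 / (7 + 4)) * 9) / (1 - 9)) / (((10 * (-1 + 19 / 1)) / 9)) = -567 / 1760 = -0.32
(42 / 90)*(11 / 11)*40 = 56 / 3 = 18.67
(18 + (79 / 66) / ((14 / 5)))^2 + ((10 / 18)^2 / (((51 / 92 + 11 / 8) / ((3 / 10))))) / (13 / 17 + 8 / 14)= 9819716166115 / 28914831792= 339.61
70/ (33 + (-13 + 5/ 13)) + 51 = 54.43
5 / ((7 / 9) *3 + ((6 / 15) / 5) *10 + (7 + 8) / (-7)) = 525 / 104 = 5.05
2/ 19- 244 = -4634/ 19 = -243.89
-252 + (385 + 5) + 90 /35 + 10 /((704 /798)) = 187149 /1232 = 151.91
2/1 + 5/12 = 29/12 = 2.42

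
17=17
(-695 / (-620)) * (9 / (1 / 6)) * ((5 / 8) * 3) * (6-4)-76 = 37447 / 248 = 151.00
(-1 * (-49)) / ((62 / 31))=49 / 2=24.50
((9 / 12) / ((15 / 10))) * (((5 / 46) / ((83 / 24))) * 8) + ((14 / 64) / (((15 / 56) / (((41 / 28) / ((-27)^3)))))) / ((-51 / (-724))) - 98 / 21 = -522212786783 / 114979031820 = -4.54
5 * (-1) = -5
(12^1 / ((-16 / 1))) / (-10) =3 / 40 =0.08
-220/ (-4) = 55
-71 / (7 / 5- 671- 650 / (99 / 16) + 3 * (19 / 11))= 35145 / 380887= 0.09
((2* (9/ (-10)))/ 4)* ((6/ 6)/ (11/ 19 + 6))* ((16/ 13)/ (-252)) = 19/ 56875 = 0.00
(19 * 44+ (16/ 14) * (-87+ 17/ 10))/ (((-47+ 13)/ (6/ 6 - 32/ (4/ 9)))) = 917604/ 595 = 1542.19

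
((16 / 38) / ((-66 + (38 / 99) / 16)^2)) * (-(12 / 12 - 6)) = 25090560 / 51877144171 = 0.00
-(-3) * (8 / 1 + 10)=54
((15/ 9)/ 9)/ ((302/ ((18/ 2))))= 5/ 906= 0.01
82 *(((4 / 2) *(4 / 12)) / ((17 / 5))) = 820 / 51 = 16.08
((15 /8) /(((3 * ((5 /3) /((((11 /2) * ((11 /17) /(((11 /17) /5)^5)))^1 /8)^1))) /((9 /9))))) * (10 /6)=1305015625 /170368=7659.98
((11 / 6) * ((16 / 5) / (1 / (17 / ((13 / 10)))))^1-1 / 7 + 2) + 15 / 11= 240056 / 3003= 79.94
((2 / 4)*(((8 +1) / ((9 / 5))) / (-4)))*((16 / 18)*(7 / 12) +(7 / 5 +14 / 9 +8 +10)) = -2899 / 216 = -13.42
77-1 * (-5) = 82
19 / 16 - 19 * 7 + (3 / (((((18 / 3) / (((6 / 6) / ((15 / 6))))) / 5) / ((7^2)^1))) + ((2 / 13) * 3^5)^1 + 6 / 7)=-64895 / 1456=-44.57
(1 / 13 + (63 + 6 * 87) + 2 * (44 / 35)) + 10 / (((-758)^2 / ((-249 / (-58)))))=587.59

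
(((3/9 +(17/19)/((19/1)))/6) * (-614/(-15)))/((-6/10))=-126484/29241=-4.33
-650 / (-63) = 650 / 63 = 10.32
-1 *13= -13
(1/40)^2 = 1/1600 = 0.00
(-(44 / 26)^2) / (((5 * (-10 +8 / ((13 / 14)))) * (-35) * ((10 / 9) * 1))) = -121 / 11375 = -0.01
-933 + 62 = -871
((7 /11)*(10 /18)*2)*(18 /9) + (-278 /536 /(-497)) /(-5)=93223439 /65932020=1.41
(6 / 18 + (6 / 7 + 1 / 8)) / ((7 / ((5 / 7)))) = 1105 / 8232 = 0.13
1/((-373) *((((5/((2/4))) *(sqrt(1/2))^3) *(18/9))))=-sqrt(2)/3730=-0.00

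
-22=-22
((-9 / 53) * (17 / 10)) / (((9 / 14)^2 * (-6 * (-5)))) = -833 / 35775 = -0.02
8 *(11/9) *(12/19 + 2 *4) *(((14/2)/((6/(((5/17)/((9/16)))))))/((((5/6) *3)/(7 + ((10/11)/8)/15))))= 33980800/235467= 144.31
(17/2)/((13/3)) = 51/26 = 1.96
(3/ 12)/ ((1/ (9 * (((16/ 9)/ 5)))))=4/ 5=0.80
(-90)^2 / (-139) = -58.27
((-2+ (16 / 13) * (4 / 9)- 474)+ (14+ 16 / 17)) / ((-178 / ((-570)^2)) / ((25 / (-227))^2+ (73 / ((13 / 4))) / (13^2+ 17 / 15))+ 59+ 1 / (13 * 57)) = -7.81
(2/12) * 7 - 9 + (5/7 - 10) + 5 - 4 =-16.12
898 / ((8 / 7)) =3143 / 4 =785.75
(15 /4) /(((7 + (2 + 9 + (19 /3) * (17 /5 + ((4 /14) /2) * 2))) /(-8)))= -1050 /1447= -0.73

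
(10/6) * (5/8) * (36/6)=25/4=6.25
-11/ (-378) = 11/ 378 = 0.03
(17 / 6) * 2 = 17 / 3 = 5.67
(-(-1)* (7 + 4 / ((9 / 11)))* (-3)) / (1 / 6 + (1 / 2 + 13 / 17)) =-1819 / 73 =-24.92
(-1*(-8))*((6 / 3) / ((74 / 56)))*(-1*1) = -448 / 37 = -12.11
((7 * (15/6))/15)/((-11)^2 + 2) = 7/738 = 0.01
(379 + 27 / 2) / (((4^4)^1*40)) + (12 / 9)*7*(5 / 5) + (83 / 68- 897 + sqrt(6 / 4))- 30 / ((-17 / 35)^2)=-3599423561 / 3551232 + sqrt(6) / 2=-1012.35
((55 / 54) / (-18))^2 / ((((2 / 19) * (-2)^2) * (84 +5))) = 57475 / 672686208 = 0.00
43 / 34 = 1.26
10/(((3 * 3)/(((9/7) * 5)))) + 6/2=71/7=10.14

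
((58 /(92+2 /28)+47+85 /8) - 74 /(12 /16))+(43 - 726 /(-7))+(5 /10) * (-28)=92.30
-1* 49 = -49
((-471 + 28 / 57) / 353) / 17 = -26819 / 342057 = -0.08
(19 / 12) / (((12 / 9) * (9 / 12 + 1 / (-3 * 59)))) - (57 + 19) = -156845 / 2108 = -74.40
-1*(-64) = 64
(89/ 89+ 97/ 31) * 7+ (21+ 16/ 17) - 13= 19944/ 527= 37.84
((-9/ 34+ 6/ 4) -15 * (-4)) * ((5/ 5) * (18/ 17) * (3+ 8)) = 206118/ 289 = 713.21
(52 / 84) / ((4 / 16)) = 52 / 21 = 2.48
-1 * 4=-4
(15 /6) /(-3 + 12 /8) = -5 /3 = -1.67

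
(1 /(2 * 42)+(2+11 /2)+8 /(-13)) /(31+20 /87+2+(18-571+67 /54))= -1965591 /147787094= -0.01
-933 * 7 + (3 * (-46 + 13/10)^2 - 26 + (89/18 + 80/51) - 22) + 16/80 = -578.02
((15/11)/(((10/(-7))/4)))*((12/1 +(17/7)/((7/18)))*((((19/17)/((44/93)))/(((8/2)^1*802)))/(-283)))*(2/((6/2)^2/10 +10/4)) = 11847735/111114836756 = 0.00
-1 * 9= -9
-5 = -5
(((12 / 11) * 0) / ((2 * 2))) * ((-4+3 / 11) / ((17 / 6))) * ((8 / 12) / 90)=0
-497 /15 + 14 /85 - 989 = -260602 /255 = -1021.97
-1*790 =-790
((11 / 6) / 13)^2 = 121 / 6084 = 0.02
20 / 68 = 5 / 17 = 0.29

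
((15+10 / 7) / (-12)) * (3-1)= -115 / 42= -2.74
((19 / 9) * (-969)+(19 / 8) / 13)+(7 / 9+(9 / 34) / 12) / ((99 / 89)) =-36603337 / 17901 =-2044.76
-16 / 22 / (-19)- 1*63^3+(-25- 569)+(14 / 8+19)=-209518497 / 836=-250620.21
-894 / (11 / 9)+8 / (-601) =-4835734 / 6611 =-731.47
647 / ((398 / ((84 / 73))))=27174 / 14527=1.87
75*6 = 450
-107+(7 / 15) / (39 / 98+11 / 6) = -175137 / 1640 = -106.79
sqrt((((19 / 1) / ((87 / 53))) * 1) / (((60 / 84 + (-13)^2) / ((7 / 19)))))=7 * sqrt(16907) / 5742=0.16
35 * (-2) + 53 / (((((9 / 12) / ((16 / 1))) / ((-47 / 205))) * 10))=-294962 / 3075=-95.92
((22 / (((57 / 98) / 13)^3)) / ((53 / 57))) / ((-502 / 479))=-10895232003656 / 43221447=-252079.30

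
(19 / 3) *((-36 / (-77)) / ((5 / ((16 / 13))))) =3648 / 5005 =0.73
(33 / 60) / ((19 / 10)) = 11 / 38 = 0.29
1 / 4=0.25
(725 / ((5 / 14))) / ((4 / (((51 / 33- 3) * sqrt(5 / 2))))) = -4060 * sqrt(10) / 11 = -1167.17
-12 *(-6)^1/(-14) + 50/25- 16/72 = -212/63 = -3.37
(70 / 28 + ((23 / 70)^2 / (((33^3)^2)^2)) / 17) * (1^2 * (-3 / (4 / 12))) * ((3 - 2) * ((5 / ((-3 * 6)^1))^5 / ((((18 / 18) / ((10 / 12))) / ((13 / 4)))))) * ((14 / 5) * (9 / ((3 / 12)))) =564424236169558566959265875 / 55561375991687576967057024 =10.16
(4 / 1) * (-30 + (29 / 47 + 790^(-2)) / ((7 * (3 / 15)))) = -1213874453 / 10266445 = -118.24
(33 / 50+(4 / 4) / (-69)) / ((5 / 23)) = 2227 / 750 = 2.97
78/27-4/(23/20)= -0.59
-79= -79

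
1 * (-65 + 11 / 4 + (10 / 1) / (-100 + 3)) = -24193 / 388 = -62.35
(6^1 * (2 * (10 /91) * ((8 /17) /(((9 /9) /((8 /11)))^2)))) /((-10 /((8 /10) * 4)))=-98304 /935935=-0.11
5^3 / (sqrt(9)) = 125 / 3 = 41.67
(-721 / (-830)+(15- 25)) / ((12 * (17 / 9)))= -22737 / 56440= -0.40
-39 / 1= -39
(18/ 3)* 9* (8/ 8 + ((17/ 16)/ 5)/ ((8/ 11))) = 69.78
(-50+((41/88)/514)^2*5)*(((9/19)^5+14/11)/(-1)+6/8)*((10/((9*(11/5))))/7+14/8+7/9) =2090581562534334088745/29422948712466321408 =71.05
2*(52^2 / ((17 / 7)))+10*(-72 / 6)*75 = -115144 / 17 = -6773.18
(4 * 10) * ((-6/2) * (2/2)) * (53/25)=-254.40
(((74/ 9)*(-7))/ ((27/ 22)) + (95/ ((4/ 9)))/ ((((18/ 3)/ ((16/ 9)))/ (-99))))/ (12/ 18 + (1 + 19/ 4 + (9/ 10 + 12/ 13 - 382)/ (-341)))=-12372148360/ 14751153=-838.72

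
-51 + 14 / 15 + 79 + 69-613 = -7726 / 15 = -515.07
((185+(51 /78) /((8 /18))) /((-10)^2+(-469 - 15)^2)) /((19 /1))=473 /11294816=0.00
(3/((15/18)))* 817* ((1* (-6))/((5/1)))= -88236/25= -3529.44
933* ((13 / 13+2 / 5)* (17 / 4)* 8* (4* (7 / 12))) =518126 / 5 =103625.20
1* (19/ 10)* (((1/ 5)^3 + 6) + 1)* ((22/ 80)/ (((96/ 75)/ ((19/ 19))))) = 2.86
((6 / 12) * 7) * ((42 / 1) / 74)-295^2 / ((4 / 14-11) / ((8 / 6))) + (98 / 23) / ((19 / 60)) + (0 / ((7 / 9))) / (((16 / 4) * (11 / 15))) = 3156414415 / 291042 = 10845.22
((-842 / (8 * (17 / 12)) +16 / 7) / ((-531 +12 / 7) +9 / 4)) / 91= 34276 / 22829079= 0.00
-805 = -805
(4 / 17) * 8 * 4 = 128 / 17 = 7.53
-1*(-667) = 667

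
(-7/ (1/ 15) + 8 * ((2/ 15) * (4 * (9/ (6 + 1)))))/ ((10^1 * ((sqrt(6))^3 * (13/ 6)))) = -1161 * sqrt(6)/ 9100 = -0.31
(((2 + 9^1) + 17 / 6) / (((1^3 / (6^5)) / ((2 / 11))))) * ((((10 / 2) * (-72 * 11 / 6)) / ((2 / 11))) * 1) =-70994880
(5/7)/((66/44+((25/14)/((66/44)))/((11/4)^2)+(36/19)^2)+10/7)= 262086/2449567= 0.11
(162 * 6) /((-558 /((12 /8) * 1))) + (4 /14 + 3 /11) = -4904 /2387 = -2.05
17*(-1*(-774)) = 13158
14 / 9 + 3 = 41 / 9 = 4.56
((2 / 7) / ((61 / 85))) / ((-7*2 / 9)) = -765 / 2989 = -0.26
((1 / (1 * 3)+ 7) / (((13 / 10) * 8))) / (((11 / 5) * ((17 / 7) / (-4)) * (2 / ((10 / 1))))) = -1750 / 663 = -2.64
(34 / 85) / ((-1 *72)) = -1 / 180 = -0.01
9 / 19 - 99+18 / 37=-68922 / 703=-98.04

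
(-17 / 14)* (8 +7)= -255 / 14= -18.21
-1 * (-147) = 147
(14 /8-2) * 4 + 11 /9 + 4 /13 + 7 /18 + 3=3.92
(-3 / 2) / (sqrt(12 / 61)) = -sqrt(183) / 4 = -3.38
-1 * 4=-4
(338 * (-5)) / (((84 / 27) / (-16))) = 60840 / 7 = 8691.43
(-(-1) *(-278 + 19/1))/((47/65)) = -16835/47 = -358.19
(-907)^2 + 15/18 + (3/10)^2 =246794977/300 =822649.92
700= 700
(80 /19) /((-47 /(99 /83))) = -7920 /74119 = -0.11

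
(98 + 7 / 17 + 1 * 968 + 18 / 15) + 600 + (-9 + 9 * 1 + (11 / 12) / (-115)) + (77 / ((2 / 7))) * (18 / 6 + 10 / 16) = 49632751 / 18768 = 2644.54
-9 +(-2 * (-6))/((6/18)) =27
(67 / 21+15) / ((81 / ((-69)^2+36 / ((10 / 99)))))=1086026 / 945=1149.23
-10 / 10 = -1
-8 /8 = -1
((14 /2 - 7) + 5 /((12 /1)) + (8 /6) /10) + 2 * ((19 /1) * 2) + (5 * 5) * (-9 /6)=39.05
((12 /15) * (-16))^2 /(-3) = -4096 /75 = -54.61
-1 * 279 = -279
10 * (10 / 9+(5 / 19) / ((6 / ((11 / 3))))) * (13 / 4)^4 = 20706725 / 14592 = 1419.05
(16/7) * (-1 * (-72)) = 1152/7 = 164.57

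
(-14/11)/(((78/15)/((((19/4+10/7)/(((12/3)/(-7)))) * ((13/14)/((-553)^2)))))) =865/107644768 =0.00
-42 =-42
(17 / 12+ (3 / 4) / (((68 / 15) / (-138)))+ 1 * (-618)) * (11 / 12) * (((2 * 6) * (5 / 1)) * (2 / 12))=-14348455 / 2448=-5861.30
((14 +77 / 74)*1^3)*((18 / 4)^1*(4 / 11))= 24.61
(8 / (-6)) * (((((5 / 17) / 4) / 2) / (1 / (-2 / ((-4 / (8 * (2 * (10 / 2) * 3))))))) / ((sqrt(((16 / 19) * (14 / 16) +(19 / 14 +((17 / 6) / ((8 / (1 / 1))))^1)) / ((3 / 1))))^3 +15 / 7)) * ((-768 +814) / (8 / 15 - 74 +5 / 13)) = 1.29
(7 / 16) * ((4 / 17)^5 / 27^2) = 448 / 1035075753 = 0.00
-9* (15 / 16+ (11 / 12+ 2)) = -34.69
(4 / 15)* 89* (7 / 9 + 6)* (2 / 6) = 53.62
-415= -415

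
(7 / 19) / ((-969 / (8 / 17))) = -56 / 312987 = -0.00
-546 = -546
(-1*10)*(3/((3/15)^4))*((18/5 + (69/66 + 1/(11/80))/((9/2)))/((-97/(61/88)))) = 34274375/46948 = 730.05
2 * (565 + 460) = 2050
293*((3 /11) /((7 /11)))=879 /7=125.57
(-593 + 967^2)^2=873282774016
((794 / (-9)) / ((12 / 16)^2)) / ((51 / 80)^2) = -81305600 / 210681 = -385.92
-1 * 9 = -9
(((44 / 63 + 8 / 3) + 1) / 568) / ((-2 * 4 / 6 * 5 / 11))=-605 / 47712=-0.01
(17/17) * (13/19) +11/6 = 287/114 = 2.52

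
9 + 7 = 16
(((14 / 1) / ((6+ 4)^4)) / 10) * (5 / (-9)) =-7 / 90000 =-0.00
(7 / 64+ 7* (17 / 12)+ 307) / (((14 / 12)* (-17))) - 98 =-434053 / 3808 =-113.98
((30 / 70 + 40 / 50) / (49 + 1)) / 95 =43 / 166250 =0.00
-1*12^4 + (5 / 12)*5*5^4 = -233207 / 12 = -19433.92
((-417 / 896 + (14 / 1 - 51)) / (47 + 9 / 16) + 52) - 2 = 2097231 / 42616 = 49.21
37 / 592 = 1 / 16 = 0.06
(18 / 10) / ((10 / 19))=171 / 50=3.42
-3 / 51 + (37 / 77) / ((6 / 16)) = 1.22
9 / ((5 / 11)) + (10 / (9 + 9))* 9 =124 / 5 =24.80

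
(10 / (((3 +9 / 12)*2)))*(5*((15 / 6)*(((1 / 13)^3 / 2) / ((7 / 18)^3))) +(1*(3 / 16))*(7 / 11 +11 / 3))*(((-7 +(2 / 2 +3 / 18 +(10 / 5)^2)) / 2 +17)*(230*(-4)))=-1258703774495 / 74603529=-16871.91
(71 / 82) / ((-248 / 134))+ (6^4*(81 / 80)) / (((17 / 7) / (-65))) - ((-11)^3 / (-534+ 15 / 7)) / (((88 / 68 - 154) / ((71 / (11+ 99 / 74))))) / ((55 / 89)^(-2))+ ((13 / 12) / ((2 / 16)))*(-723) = -41387.08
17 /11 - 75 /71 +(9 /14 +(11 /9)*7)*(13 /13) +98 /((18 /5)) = 3632141 /98406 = 36.91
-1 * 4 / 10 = -2 / 5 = -0.40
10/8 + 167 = 673/4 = 168.25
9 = 9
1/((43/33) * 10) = 0.08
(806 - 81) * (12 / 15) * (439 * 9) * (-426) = -976213080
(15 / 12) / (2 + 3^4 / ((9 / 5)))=5 / 188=0.03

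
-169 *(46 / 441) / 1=-7774 / 441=-17.63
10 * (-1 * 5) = -50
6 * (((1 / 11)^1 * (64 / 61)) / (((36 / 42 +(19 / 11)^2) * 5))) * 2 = 59136 / 992165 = 0.06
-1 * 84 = -84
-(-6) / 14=3 / 7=0.43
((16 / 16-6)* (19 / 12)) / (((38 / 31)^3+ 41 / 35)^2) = -103283240876375 / 118462273036812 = -0.87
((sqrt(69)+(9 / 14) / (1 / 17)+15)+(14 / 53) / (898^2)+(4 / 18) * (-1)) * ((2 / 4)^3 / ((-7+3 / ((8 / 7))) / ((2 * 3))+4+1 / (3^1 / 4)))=0.92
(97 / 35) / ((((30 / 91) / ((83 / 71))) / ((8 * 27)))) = 3767868 / 1775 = 2122.74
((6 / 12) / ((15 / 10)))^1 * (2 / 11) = 2 / 33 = 0.06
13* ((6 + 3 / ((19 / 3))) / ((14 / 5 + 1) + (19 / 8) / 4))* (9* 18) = 41446080 / 13357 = 3102.95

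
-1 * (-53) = 53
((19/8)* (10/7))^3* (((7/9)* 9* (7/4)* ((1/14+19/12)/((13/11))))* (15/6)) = 6554631875/3913728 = 1674.78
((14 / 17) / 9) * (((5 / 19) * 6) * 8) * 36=13440 / 323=41.61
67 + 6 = 73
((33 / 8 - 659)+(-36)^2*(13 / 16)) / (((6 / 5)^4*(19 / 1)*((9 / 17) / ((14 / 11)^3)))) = 11607334375 / 294970896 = 39.35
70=70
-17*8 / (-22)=6.18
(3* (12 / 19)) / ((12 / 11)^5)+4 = 686363 / 131328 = 5.23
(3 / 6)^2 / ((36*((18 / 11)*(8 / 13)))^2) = 20449 / 107495424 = 0.00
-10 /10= -1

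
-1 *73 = -73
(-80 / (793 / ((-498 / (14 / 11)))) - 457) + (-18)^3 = -34691119 / 5551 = -6249.53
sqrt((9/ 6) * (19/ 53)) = sqrt(6042)/ 106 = 0.73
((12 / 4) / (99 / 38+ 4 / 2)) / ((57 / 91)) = 26 / 25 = 1.04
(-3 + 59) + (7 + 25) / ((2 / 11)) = 232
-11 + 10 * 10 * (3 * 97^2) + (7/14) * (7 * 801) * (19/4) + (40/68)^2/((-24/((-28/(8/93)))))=6556855855/2312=2836010.32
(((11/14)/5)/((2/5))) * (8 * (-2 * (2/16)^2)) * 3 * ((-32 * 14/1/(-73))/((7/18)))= -2376/511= -4.65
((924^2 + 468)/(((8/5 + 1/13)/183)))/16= 2540308095/436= 5826394.71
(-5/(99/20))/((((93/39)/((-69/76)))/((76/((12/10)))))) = 74750/3069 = 24.36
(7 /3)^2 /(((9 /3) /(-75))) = -1225 /9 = -136.11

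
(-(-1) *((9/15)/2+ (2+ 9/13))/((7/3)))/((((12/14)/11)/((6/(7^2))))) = 12837/6370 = 2.02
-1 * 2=-2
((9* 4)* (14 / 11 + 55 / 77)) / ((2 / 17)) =46818 / 77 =608.03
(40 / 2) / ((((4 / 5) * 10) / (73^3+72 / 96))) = 7780355 / 8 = 972544.38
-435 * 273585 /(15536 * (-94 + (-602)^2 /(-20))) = 66116375 /157208784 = 0.42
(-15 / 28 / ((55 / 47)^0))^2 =225 / 784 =0.29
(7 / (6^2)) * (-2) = -7 / 18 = -0.39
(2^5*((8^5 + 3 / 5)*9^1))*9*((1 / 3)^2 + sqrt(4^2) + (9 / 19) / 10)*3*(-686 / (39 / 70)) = -123945242412096 / 95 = -1304686762232.59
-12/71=-0.17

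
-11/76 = -0.14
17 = 17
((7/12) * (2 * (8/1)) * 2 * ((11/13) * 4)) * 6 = 4928/13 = 379.08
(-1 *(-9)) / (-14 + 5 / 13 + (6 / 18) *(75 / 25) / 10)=-1170 / 1757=-0.67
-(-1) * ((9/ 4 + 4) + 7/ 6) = 89/ 12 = 7.42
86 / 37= 2.32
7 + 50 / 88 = 333 / 44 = 7.57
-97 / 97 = -1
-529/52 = -10.17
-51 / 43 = -1.19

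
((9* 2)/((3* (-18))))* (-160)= 160/3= 53.33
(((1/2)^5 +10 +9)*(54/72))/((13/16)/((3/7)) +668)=5481/257240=0.02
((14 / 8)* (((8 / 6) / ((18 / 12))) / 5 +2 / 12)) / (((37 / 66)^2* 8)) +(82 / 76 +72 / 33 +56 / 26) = 1682543749 / 297565840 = 5.65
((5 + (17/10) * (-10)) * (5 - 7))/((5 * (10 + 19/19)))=24/55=0.44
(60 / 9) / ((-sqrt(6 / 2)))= -20 * sqrt(3) / 9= -3.85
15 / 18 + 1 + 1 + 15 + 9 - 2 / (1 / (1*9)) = 53 / 6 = 8.83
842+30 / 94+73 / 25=993156 / 1175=845.24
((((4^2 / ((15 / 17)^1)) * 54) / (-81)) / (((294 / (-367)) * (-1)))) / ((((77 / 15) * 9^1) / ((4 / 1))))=-399296 / 305613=-1.31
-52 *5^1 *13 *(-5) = 16900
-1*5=-5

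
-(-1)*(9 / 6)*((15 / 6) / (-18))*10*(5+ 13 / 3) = -175 / 9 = -19.44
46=46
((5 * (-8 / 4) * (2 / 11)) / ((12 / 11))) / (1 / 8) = -40 / 3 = -13.33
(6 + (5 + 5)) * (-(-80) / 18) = 640 / 9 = 71.11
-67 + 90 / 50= -326 / 5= -65.20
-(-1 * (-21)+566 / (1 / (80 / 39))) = -46099 / 39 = -1182.03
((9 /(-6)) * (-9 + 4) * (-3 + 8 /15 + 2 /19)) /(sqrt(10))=-673 * sqrt(10) /380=-5.60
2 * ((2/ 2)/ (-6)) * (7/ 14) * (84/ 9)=-14/ 9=-1.56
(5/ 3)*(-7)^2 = 81.67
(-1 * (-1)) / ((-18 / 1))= -1 / 18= -0.06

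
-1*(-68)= 68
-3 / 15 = -1 / 5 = -0.20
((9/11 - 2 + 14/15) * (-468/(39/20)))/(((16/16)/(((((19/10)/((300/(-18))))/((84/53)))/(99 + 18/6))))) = -41287/981750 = -0.04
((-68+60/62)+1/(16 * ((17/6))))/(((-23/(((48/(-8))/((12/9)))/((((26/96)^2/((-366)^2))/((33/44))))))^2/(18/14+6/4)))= -57475085884628494648320/4287403757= -13405568764264.27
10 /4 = 5 /2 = 2.50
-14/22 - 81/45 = -134/55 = -2.44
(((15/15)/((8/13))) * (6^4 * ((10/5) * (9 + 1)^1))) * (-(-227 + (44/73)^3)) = 3715896951000/389017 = 9552016.88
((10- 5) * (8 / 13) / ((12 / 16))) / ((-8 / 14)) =-7.18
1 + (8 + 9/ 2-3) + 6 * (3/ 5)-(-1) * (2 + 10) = 261/ 10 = 26.10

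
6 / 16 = 3 / 8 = 0.38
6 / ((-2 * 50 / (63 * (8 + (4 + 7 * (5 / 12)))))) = -11277 / 200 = -56.38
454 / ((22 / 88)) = 1816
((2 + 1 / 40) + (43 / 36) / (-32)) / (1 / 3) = 11449 / 1920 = 5.96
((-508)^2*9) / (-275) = -2322576 / 275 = -8445.73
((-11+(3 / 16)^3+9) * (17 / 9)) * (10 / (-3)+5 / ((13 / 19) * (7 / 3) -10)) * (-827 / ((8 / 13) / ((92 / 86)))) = -193751803878425 / 9111453696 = -21264.64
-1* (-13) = 13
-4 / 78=-2 / 39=-0.05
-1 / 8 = -0.12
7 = 7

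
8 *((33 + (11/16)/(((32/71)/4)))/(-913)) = -455/1328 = -0.34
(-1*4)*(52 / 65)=-3.20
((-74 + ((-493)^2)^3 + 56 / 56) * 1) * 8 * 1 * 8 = 918885693020580864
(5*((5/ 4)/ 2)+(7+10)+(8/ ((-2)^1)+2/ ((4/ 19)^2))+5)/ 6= 265/ 24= 11.04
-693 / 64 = -10.83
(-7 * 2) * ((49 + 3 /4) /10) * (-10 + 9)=1393 /20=69.65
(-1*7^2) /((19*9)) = -49 /171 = -0.29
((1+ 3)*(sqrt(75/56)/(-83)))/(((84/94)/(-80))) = 9400*sqrt(42)/12201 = 4.99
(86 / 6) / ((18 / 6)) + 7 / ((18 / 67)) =185 / 6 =30.83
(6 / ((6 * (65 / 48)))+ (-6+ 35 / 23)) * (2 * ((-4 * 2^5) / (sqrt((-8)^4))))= 22364 / 1495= 14.96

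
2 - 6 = -4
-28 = -28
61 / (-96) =-61 / 96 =-0.64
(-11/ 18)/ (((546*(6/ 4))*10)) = -11/ 147420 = -0.00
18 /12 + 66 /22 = 9 /2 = 4.50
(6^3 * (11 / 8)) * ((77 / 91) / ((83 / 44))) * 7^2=7043652 / 1079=6527.94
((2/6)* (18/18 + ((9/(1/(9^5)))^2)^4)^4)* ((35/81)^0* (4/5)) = 6555741245569280476667597662171276294564498852968629594607575989860107432887122671175213175703917040371295187850185060147752615045656598037881752039991477605201762900462157246290575424/15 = 437049416371285365111173200000000000000000000000000000000000000000000000000000000000000000000000000000000000000000000000000000000000000000000000000000000000000000000000000000000000000.00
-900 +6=-894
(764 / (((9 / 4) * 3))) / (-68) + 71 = 31825 / 459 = 69.34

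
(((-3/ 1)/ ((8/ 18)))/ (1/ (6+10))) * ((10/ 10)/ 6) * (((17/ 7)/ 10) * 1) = -153/ 35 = -4.37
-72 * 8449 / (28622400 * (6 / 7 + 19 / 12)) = -532287 / 61120750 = -0.01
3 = 3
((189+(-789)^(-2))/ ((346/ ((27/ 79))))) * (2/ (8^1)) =176484705/ 3781330892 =0.05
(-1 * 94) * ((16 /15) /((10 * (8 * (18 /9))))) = -47 /75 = -0.63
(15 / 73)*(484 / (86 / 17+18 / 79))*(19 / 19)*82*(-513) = -20507553594 / 25915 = -791339.13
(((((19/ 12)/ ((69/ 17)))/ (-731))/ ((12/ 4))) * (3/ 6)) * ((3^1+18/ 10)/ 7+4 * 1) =-0.00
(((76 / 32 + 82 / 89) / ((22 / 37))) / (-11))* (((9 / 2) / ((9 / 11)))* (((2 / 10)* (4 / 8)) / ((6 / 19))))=-1649941 / 1879680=-0.88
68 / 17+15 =19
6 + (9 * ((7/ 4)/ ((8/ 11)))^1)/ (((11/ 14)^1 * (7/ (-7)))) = -345/ 16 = -21.56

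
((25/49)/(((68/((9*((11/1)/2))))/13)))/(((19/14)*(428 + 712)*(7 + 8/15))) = 32175/77669872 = 0.00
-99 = -99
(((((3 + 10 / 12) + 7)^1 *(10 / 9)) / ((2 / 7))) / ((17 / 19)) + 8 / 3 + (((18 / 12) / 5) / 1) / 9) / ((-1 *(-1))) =114259 / 2295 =49.79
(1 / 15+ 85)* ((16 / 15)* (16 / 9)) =326656 / 2025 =161.31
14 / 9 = 1.56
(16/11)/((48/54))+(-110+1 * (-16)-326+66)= -4228/11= -384.36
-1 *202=-202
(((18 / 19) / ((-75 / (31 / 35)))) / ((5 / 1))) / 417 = -62 / 11554375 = -0.00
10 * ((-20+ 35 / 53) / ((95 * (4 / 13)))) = -13325 / 2014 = -6.62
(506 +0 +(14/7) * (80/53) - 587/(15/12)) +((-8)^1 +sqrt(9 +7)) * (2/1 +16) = -32.58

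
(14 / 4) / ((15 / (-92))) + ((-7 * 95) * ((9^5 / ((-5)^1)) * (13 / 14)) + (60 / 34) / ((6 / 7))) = 3719191367 / 510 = 7292532.09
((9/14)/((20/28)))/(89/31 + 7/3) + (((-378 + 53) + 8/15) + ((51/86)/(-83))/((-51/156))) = -324.27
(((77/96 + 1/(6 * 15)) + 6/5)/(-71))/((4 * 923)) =-223/29036160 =-0.00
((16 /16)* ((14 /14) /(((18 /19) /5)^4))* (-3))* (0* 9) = 0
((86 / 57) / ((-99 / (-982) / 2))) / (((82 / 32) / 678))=610756864 / 77121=7919.46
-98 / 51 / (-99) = 98 / 5049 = 0.02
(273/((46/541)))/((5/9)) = 1329237/230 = 5779.29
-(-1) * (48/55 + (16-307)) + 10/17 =-270719/935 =-289.54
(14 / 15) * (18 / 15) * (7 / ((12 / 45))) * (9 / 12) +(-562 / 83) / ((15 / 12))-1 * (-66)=137171 / 1660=82.63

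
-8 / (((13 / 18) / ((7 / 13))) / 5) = -5040 / 169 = -29.82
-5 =-5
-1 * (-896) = 896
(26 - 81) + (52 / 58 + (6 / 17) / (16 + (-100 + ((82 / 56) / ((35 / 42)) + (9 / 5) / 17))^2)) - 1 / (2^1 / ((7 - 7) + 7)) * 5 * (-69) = 913875041702433 / 792333747962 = 1153.40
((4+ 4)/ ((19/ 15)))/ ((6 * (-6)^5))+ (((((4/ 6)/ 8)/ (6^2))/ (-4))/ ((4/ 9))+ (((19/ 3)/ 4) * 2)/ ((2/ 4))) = 7483997/ 1181952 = 6.33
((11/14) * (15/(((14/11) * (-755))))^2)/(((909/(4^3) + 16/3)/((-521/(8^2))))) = -154737/1939544264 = -0.00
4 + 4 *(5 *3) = 64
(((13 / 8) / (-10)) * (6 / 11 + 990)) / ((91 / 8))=-5448 / 385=-14.15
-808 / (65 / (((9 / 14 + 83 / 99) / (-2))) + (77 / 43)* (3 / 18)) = 9.24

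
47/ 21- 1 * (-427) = 429.24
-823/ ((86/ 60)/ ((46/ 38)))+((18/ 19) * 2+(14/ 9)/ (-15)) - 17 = -78339923/ 110295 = -710.28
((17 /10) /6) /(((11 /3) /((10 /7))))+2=325 /154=2.11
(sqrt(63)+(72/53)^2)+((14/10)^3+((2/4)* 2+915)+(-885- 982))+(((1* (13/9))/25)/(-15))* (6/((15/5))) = -938.48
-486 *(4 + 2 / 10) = -10206 / 5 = -2041.20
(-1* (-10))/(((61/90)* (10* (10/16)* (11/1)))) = 144/671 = 0.21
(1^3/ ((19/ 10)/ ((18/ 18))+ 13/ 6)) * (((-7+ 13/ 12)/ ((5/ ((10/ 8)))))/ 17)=-355/ 16592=-0.02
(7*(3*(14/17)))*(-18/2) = -2646/17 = -155.65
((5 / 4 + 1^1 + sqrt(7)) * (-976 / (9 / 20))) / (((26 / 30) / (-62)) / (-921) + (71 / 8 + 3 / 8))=-3715436800 * sqrt(7) / 15845831- 8359732800 / 15845831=-1147.93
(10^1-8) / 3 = 2 / 3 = 0.67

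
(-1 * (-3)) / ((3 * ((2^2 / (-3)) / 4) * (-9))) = 1 / 3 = 0.33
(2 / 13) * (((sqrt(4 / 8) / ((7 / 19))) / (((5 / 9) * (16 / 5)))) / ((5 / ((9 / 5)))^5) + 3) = 10097379 * sqrt(2) / 14218750000 + 6 / 13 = 0.46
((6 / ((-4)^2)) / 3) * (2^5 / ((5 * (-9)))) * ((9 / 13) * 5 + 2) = -284 / 585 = -0.49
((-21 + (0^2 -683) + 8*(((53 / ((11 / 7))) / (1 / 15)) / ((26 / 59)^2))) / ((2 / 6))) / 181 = 112304382 / 336479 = 333.76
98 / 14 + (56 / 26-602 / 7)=-999 / 13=-76.85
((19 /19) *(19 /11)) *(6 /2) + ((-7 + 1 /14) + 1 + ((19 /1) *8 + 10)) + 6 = 25757 /154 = 167.25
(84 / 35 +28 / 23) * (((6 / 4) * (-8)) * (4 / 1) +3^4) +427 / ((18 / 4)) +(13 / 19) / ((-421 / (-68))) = 1774789178 / 8278965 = 214.37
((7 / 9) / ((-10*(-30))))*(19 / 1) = 133 / 2700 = 0.05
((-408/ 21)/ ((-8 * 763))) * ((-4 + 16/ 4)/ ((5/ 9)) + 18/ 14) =0.00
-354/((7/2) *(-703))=708/4921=0.14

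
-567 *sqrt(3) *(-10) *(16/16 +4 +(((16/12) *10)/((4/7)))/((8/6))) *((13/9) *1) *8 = 1474200 *sqrt(3) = 2553389.30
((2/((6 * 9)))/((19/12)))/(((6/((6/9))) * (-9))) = -4/13851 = -0.00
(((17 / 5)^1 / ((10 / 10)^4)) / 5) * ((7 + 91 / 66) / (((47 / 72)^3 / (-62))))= -36258679296 / 28551325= -1269.95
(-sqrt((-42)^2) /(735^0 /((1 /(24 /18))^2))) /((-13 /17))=3213 /104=30.89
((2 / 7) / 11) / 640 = 1 / 24640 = 0.00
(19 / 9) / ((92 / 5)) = 0.11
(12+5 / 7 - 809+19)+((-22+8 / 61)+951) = 64838 / 427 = 151.85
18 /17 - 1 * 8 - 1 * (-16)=154 /17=9.06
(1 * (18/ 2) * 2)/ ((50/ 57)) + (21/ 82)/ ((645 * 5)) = 20.52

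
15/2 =7.50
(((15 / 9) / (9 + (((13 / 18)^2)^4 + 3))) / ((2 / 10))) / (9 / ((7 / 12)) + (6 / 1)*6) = 1785641760 / 133055257633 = 0.01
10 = 10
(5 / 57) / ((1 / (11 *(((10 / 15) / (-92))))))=-55 / 7866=-0.01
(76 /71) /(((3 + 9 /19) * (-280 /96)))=-2888 /27335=-0.11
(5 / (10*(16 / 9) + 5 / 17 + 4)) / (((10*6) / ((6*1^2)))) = 153 / 6754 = 0.02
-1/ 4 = -0.25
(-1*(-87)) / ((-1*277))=-87 / 277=-0.31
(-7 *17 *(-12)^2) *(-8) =137088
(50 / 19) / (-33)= -50 / 627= -0.08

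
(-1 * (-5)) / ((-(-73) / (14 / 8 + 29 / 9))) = 895 / 2628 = 0.34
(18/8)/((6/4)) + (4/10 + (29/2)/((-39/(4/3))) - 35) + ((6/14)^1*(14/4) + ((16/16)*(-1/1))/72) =-16697/520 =-32.11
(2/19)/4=1/38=0.03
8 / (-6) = -4 / 3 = -1.33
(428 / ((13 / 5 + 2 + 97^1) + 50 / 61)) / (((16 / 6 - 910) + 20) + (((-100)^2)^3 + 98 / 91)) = 1272765 / 304570499730072442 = 0.00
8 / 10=4 / 5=0.80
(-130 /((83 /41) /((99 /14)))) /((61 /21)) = -791505 /5063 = -156.33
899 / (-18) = -899 / 18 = -49.94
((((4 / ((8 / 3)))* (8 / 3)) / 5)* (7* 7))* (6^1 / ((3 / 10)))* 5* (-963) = -3774960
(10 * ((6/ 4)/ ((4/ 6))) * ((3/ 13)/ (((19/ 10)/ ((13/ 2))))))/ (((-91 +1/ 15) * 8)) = -0.02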